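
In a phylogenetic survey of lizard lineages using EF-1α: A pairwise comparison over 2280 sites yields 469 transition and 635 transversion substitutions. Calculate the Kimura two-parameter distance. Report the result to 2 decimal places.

P = 469/2280 ≈ 0.205702 and Q = 635/2280 ≈ 0.278509.
Under the Kimura two-parameter model, d = −½ ln(1 − 2P − Q) − ¼ ln(1 − 2Q).
1 − 2P − Q = 0.310087, giving −½ ln(0.310087) = 0.585451.
1 − 2Q = 0.442982, giving −¼ ln(0.442982) = 0.203557.
d = 0.585451 + 0.203557 = 0.789008.

0.79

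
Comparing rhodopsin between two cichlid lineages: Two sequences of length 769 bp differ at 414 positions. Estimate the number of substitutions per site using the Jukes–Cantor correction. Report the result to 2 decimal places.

0.95

p = 414/769 ≈ 0.538362.
d = −(3/4) ln(1 − 4p/3) = −0.75 ln(1 − 0.717816) = −0.75 ln(0.282184)
  = −0.75 × (-1.265196) = 0.948897 substitutions/site.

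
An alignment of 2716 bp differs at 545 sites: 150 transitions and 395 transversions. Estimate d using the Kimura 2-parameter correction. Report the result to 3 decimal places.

P = 150/2716 ≈ 0.055228 and Q = 395/2716 ≈ 0.145434.
Under the Kimura two-parameter model, d = −½ ln(1 − 2P − Q) − ¼ ln(1 − 2Q).
1 − 2P − Q = 0.74411, giving −½ ln(0.74411) = 0.147783.
1 − 2Q = 0.709132, giving −¼ ln(0.709132) = 0.085928.
d = 0.147783 + 0.085928 = 0.233711.

0.234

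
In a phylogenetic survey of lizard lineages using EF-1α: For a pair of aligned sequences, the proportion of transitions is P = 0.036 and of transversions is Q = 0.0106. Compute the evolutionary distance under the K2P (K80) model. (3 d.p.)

Under the Kimura two-parameter model, d = −½ ln(1 − 2P − Q) − ¼ ln(1 − 2Q).
1 − 2P − Q = 0.9174, giving −½ ln(0.9174) = 0.043106.
1 − 2Q = 0.9788, giving −¼ ln(0.9788) = 0.005357.
d = 0.043106 + 0.005357 = 0.048463.

0.048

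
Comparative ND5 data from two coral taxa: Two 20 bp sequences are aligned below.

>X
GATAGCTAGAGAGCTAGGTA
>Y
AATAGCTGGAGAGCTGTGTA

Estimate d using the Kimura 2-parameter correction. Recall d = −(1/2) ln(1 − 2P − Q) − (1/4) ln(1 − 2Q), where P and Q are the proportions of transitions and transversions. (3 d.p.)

0.242

Of 20 sites, 3 differences are transitions and 1 are transversions, so P = 3/20 = 0.15 and Q = 1/20 = 0.05.
Under the Kimura two-parameter model, d = −½ ln(1 − 2P − Q) − ¼ ln(1 − 2Q).
1 − 2P − Q = 0.65, giving −½ ln(0.65) = 0.215391.
1 − 2Q = 0.9, giving −¼ ln(0.9) = 0.026340.
d = 0.215391 + 0.026340 = 0.241731.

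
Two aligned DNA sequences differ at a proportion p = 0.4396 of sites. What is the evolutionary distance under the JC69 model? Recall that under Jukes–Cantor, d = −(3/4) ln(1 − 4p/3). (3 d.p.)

0.662

d = −(3/4) ln(1 − 4p/3) = −0.75 ln(1 − 0.586133) = −0.75 ln(0.413867)
  = −0.75 × (-0.882211) = 0.661658 substitutions/site.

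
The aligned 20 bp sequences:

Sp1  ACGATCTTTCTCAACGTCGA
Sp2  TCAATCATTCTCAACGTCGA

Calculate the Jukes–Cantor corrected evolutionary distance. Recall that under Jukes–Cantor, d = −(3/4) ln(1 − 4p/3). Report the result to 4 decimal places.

0.1674

The sequences differ at 3 of 20 sites (1, 3, 7), so p = 3/20 = 0.15.
d = −(3/4) ln(1 − 4p/3) = −0.75 ln(1 − 0.2) = −0.75 ln(0.8)
  = −0.75 × (-0.223144) = 0.167358 substitutions/site.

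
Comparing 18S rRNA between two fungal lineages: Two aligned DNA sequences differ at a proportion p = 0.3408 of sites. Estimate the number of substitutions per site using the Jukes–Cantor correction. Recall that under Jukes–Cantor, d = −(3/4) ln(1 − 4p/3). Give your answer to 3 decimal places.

d = −(3/4) ln(1 − 4p/3) = −0.75 ln(1 − 0.4544) = −0.75 ln(0.5456)
  = −0.75 × (-0.605869) = 0.454402 substitutions/site.

0.454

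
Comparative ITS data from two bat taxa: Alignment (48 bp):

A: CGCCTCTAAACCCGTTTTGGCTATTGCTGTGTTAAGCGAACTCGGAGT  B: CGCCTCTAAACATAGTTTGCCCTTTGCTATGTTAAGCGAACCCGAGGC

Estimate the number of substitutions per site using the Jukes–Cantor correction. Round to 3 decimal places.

0.304

The sequences differ at 12 of 48 sites, so p = 12/48 = 0.25.
d = −(3/4) ln(1 − 4p/3) = −0.75 ln(1 − 0.333333) = −0.75 ln(0.666667)
  = −0.75 × (-0.405465) = 0.304099 substitutions/site.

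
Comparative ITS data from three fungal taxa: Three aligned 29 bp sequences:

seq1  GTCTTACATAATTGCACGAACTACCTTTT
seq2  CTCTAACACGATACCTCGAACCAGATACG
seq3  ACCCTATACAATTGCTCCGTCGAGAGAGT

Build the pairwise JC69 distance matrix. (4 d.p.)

seq1–seq2: 13/29 sites differ → p ≈ 0.448276, d = −0.75 ln(1 − 0.597701) = 0.682920 ≈ 0.6829.
seq1–seq3: 15/29 sites differ → p ≈ 0.517241, d = −0.75 ln(1 − 0.689655) = 0.877553 ≈ 0.8776.
seq2–seq3: 15/29 sites differ → p ≈ 0.517241, d = −0.75 ln(1 − 0.689655) = 0.877553 ≈ 0.8776.

d(seq1,seq2) = 0.6829, d(seq1,seq3) = 0.8776, d(seq2,seq3) = 0.8776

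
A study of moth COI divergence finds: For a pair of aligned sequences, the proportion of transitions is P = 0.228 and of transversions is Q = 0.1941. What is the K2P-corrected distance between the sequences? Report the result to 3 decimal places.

Under the Kimura two-parameter model, d = −½ ln(1 − 2P − Q) − ¼ ln(1 − 2Q).
1 − 2P − Q = 0.3499, giving −½ ln(0.3499) = 0.525054.
1 − 2Q = 0.6118, giving −¼ ln(0.6118) = 0.122837.
d = 0.525054 + 0.122837 = 0.647891.

0.648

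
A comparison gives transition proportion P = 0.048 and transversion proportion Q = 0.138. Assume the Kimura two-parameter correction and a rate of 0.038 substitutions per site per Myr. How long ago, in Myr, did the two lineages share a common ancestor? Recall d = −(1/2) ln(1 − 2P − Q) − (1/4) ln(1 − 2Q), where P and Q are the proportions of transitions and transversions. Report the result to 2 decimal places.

2.82

Under the Kimura two-parameter model, d = −½ ln(1 − 2P − Q) − ¼ ln(1 − 2Q).
1 − 2P − Q = 0.766, giving −½ ln(0.766) = 0.133287.
1 − 2Q = 0.724, giving −¼ ln(0.724) = 0.080741.
d = 0.133287 + 0.080741 = 0.214028.
Under a molecular clock d = 2μt, so t = d/(2μ) = 0.214028 / (2 × 0.038) = 2.82 Myr.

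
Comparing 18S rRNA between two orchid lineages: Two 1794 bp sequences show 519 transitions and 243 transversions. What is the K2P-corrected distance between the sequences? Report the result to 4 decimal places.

0.7050

P = 519/1794 ≈ 0.289298 and Q = 243/1794 ≈ 0.135452.
Under the Kimura two-parameter model, d = −½ ln(1 − 2P − Q) − ¼ ln(1 − 2Q).
1 − 2P − Q = 0.285952, giving −½ ln(0.285952) = 0.625966.
1 − 2Q = 0.729096, giving −¼ ln(0.729096) = 0.078987.
d = 0.625966 + 0.078987 = 0.704953.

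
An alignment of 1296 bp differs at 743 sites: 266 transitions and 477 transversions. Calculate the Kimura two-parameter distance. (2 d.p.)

P = 266/1296 ≈ 0.205247 and Q = 477/1296 ≈ 0.368056.
Under the Kimura two-parameter model, d = −½ ln(1 − 2P − Q) − ¼ ln(1 − 2Q).
1 − 2P − Q = 0.22145, giving −½ ln(0.22145) = 0.753779.
1 − 2Q = 0.263888, giving −¼ ln(0.263888) = 0.333058.
d = 0.753779 + 0.333058 = 1.086837.

1.09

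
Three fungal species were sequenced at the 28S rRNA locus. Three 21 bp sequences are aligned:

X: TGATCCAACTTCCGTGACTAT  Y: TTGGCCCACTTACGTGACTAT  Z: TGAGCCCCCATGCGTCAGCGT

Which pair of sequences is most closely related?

X and Y

X–Y: 5/21 differ, p = 0.238, d = 0.286.
X–Z: 9/21 differ, p = 0.429, d = 0.635.
Y–Z: 9/21 differ, p = 0.429, d = 0.635.
The smallest distance is between X and Y.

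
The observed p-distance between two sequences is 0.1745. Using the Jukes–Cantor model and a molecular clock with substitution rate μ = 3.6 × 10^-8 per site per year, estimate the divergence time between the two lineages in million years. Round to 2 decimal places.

2.76

d = −(3/4) ln(1 − 4p/3) = −0.75 ln(1 − 0.232667) = −0.75 ln(0.767333)
  = −0.75 × (-0.264834) = 0.198626 substitutions/site.
Under a molecular clock d = 2μt, so t = d/(2μ) = 0.198626 / (2 × 3.6 × 10^-8) = 2.76 million years.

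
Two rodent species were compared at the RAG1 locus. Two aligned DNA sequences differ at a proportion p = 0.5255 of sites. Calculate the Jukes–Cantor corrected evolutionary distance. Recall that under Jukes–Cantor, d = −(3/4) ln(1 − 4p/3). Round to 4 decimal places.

0.9046

d = −(3/4) ln(1 − 4p/3) = −0.75 ln(1 − 0.700667) = −0.75 ln(0.299333)
  = −0.75 × (-1.206199) = 0.904649 substitutions/site.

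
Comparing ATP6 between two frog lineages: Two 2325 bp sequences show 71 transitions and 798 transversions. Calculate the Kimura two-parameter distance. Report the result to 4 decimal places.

P = 71/2325 ≈ 0.030538 and Q = 798/2325 ≈ 0.343226.
Under the Kimura two-parameter model, d = −½ ln(1 − 2P − Q) − ¼ ln(1 − 2Q).
1 − 2P − Q = 0.595698, giving −½ ln(0.595698) = 0.259011.
1 − 2Q = 0.313548, giving −¼ ln(0.313548) = 0.289951.
d = 0.259011 + 0.289951 = 0.548962.

0.5490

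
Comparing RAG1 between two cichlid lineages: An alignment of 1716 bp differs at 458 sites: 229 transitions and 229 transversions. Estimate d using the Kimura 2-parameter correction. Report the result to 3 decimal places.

P = 229/1716 ≈ 0.13345 and Q = 229/1716 ≈ 0.13345.
Under the Kimura two-parameter model, d = −½ ln(1 − 2P − Q) − ¼ ln(1 − 2Q).
1 − 2P − Q = 0.59965, giving −½ ln(0.59965) = 0.255705.
1 − 2Q = 0.7331, giving −¼ ln(0.7331) = 0.077618.
d = 0.255705 + 0.077618 = 0.333323.

0.333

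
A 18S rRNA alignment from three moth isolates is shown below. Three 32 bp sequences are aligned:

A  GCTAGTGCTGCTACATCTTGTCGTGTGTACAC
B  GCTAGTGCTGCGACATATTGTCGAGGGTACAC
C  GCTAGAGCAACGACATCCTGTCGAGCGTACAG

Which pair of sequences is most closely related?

A and B

A–B: 4/32 differ, p = 0.125, d = 0.137.
A–C: 8/32 differ, p = 0.250, d = 0.304.
B–C: 7/32 differ, p = 0.219, d = 0.259.
The smallest distance is between A and B.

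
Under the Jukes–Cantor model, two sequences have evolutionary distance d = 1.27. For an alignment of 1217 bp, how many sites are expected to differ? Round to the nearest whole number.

Invert JC69: p = (3/4)(1 − e^(−4d/3)) = 0.75 × (1 − e^(-1.693333)) = 0.75 × (1 − 0.183906) = 0.612071.
Expected differing sites = pL ≈ 0.612071 × 1217 = 744.890407 ≈ 745.

745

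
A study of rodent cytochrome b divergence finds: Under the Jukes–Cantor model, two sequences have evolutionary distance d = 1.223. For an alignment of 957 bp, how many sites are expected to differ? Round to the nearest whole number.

577

Invert JC69: p = (3/4)(1 − e^(−4d/3)) = 0.75 × (1 − e^(-1.630667)) = 0.75 × (1 − 0.195799) = 0.603151.
Expected differing sites = pL ≈ 0.603151 × 957 = 577.215507 ≈ 577.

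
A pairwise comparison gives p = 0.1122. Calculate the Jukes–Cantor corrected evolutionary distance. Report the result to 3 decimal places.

0.122

d = −(3/4) ln(1 − 4p/3) = −0.75 ln(1 − 0.1496) = −0.75 ln(0.8504)
  = −0.75 × (-0.162048) = 0.121536 substitutions/site.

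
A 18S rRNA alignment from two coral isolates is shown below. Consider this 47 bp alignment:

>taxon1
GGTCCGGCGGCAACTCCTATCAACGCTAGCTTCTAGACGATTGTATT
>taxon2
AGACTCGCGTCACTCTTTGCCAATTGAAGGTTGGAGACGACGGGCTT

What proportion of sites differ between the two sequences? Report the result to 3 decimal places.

The sequences differ at 23 of 47 positions.
p = 23/47 = 0.489361… ≈ 0.489 (to 3 d.p.).

0.489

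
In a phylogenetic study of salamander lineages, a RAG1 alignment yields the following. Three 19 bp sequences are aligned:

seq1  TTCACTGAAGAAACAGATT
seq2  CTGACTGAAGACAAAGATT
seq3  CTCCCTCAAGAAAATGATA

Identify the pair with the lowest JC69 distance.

seq1–seq2: 4/19 differ, p = 0.211, d = 0.247.
seq1–seq3: 6/19 differ, p = 0.316, d = 0.410.
seq2–seq3: 6/19 differ, p = 0.316, d = 0.410.
The smallest distance is between seq1 and seq2.

seq1 and seq2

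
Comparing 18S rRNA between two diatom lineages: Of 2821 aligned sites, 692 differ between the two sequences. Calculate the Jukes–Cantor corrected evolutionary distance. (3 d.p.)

p = 692/2821 ≈ 0.245303.
d = −(3/4) ln(1 − 4p/3) = −0.75 ln(1 − 0.327071) = −0.75 ln(0.672929)
  = −0.75 × (-0.396115) = 0.297086 substitutions/site.

0.297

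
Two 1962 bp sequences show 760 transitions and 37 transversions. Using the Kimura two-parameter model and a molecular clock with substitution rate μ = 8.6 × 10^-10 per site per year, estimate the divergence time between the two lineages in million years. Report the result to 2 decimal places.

464.26

P = 760/1962 ≈ 0.38736 and Q = 37/1962 ≈ 0.018858.
Under the Kimura two-parameter model, d = −½ ln(1 − 2P − Q) − ¼ ln(1 − 2Q).
1 − 2P − Q = 0.206422, giving −½ ln(0.206422) = 0.788916.
1 − 2Q = 0.962284, giving −¼ ln(0.962284) = 0.009611.
d = 0.788916 + 0.009611 = 0.798527.
Under a molecular clock d = 2μt, so t = d/(2μ) = 0.798527 / (2 × 8.6 × 10^-10) = 464.26 million years.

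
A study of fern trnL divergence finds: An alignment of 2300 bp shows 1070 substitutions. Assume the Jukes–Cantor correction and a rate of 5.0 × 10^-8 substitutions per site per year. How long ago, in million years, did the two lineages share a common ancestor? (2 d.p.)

7.26

p = 1070/2300 ≈ 0.465217.
d = −(3/4) ln(1 − 4p/3) = −0.75 ln(1 − 0.620289) = −0.75 ln(0.379711)
  = −0.75 × (-0.968345) = 0.726259 substitutions/site.
Under a molecular clock d = 2μt, so t = d/(2μ) = 0.726259 / (2 × 5.0 × 10^-8) = 7.26 million years.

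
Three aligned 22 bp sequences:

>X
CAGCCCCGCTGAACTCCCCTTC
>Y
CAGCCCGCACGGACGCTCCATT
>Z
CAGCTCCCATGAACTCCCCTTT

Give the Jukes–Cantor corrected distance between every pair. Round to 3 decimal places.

d(X,Y) = 0.591, d(X,Z) = 0.208, d(Y,Z) = 0.414

X–Y: 9/22 sites differ → p ≈ 0.409091, d = −0.75 ln(1 − 0.545455) = 0.591344 ≈ 0.591.
X–Z: 4/22 sites differ → p ≈ 0.181818, d = −0.75 ln(1 − 0.242424) = 0.208224 ≈ 0.208.
Y–Z: 7/22 sites differ → p ≈ 0.318182, d = −0.75 ln(1 − 0.424243) = 0.414052 ≈ 0.414.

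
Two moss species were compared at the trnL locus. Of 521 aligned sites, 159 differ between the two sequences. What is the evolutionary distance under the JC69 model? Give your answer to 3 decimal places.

0.392

p = 159/521 ≈ 0.305182.
d = −(3/4) ln(1 − 4p/3) = −0.75 ln(1 − 0.406909) = −0.75 ln(0.593091)
  = −0.75 × (-0.522407) = 0.391805 substitutions/site.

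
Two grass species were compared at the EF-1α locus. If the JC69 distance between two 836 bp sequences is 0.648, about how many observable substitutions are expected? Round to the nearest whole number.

363

Invert JC69: p = (3/4)(1 − e^(−4d/3)) = 0.75 × (1 − e^(-0.864)) = 0.75 × (1 − 0.421473) = 0.433895.
Expected differing sites = pL ≈ 0.433895 × 836 = 362.73622 ≈ 363.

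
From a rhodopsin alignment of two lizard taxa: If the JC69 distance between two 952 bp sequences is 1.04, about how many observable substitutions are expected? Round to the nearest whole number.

536

Invert JC69: p = (3/4)(1 − e^(−4d/3)) = 0.75 × (1 − e^(-1.386667)) = 0.75 × (1 − 0.249907) = 0.562570.
Expected differing sites = pL ≈ 0.562570 × 952 = 535.56664 ≈ 536.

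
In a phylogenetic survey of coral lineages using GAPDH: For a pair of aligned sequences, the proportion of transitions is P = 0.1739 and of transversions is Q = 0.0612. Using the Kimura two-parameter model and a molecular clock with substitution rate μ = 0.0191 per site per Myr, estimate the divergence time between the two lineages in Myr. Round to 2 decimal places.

7.74

Under the Kimura two-parameter model, d = −½ ln(1 − 2P − Q) − ¼ ln(1 − 2Q).
1 − 2P − Q = 0.591, giving −½ ln(0.591) = 0.262970.
1 − 2Q = 0.8776, giving −¼ ln(0.8776) = 0.032641.
d = 0.262970 + 0.032641 = 0.295611.
Under a molecular clock d = 2μt, so t = d/(2μ) = 0.295611 / (2 × 0.0191) = 7.74 Myr.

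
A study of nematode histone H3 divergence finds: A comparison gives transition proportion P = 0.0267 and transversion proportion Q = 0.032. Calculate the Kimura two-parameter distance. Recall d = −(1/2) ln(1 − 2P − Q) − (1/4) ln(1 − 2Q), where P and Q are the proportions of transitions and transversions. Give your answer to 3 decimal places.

0.061

Under the Kimura two-parameter model, d = −½ ln(1 − 2P − Q) − ¼ ln(1 − 2Q).
1 − 2P − Q = 0.9146, giving −½ ln(0.9146) = 0.044634.
1 − 2Q = 0.936, giving −¼ ln(0.936) = 0.016535.
d = 0.044634 + 0.016535 = 0.061169.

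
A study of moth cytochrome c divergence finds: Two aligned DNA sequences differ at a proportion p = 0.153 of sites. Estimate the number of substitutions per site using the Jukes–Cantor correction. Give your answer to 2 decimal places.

d = −(3/4) ln(1 − 4p/3) = −0.75 ln(1 − 0.204) = −0.75 ln(0.796)
  = −0.75 × (-0.228156) = 0.171117 substitutions/site.

0.17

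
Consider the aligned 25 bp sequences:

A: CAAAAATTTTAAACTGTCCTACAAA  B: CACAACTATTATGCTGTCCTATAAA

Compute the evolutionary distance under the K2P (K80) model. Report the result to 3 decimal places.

Of 25 sites, 2 differences are transitions and 4 are transversions, so P = 2/25 = 0.08 and Q = 4/25 = 0.16.
Under the Kimura two-parameter model, d = −½ ln(1 − 2P − Q) − ¼ ln(1 − 2Q).
1 − 2P − Q = 0.68, giving −½ ln(0.68) = 0.192831.
1 − 2Q = 0.68, giving −¼ ln(0.68) = 0.096416.
d = 0.192831 + 0.096416 = 0.289247.

0.289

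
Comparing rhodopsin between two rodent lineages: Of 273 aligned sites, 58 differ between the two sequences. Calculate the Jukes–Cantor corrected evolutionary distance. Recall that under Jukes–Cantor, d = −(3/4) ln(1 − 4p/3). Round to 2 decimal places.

p = 58/273 ≈ 0.212454.
d = −(3/4) ln(1 − 4p/3) = −0.75 ln(1 − 0.283272) = −0.75 ln(0.716728)
  = −0.75 × (-0.333059) = 0.249794 substitutions/site.

0.25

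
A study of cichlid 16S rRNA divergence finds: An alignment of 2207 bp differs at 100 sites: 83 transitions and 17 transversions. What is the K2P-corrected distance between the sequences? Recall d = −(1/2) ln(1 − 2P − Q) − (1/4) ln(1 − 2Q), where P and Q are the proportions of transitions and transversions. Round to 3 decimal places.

0.047

P = 83/2207 ≈ 0.037608 and Q = 17/2207 ≈ 0.007703.
Under the Kimura two-parameter model, d = −½ ln(1 − 2P − Q) − ¼ ln(1 − 2Q).
1 − 2P − Q = 0.917081, giving −½ ln(0.917081) = 0.043280.
1 − 2Q = 0.984594, giving −¼ ln(0.984594) = 0.003881.
d = 0.043280 + 0.003881 = 0.047161.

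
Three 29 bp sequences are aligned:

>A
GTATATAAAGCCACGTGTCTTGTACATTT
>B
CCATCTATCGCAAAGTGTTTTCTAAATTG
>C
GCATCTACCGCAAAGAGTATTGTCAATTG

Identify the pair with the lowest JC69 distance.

B and C

A–B: 11/29 differ, p = 0.379, d = 0.529.
A–C: 11/29 differ, p = 0.379, d = 0.529.
B–C: 6/29 differ, p = 0.207, d = 0.242.
The smallest distance is between B and C.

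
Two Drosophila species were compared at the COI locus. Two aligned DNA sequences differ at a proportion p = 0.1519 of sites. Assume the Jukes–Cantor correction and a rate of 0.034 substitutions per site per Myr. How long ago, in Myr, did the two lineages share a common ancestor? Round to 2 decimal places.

d = −(3/4) ln(1 − 4p/3) = −0.75 ln(1 − 0.202533) = −0.75 ln(0.797467)
  = −0.75 × (-0.226315) = 0.169736 substitutions/site.
Under a molecular clock d = 2μt, so t = d/(2μ) = 0.169736 / (2 × 0.034) = 2.50 Myr.

2.50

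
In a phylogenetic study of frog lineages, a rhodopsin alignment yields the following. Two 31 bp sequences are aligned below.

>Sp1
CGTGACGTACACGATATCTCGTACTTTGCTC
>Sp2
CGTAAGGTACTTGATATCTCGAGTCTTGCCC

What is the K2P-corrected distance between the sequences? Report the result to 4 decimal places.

Of 31 sites, 6 differences are transitions and 3 are transversions, so P = 6/31 ≈ 0.193548 and Q = 3/31 ≈ 0.096774.
Under the Kimura two-parameter model, d = −½ ln(1 − 2P − Q) − ¼ ln(1 − 2Q).
1 − 2P − Q = 0.51613, giving −½ ln(0.51613) = 0.330698.
1 − 2Q = 0.806452, giving −¼ ln(0.806452) = 0.053778.
d = 0.330698 + 0.053778 = 0.384476.

0.3845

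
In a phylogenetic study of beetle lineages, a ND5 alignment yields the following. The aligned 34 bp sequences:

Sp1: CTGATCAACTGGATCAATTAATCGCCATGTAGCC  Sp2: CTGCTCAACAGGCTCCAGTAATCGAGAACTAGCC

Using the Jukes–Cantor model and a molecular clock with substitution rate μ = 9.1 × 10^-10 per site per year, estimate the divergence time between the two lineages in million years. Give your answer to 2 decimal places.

The sequences differ at 9 of 34 sites (4, 10, 13, 16, 18, 25, 26, 28, 29), so p = 9/34 ≈ 0.264706.
d = −(3/4) ln(1 − 4p/3) = −0.75 ln(1 − 0.352941) = −0.75 ln(0.647059)
  = −0.75 × (-0.435318) = 0.326489 substitutions/site.
Under a molecular clock d = 2μt, so t = d/(2μ) = 0.326489 / (2 × 9.1 × 10^-10) = 179.39 million years.

179.39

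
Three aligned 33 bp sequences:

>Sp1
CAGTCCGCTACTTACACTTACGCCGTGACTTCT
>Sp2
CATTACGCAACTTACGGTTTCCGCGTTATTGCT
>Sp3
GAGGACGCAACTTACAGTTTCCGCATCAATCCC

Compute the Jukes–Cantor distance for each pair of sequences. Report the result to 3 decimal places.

Sp1–Sp2: 11/33 sites differ → p ≈ 0.333333, d = −0.75 ln(1 − 0.444444) = 0.440839 ≈ 0.441.
Sp1–Sp3: 13/33 sites differ → p ≈ 0.393939, d = −0.75 ln(1 − 0.525252) = 0.558728 ≈ 0.559.
Sp2–Sp3: 9/33 sites differ → p ≈ 0.272727, d = −0.75 ln(1 − 0.363636) = 0.338988 ≈ 0.339.

d(Sp1,Sp2) = 0.441, d(Sp1,Sp3) = 0.559, d(Sp2,Sp3) = 0.339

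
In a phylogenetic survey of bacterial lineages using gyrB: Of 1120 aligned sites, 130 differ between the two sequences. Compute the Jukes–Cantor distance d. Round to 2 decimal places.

0.13

p = 130/1120 ≈ 0.116071.
d = −(3/4) ln(1 − 4p/3) = −0.75 ln(1 − 0.154761) = −0.75 ln(0.845239)
  = −0.75 × (-0.168136) = 0.126102 substitutions/site.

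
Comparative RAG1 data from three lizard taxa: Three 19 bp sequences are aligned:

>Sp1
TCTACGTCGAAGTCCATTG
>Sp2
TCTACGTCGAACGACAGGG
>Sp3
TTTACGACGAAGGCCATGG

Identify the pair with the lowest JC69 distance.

Sp1–Sp2: 5/19 differ, p = 0.263, d = 0.324.
Sp1–Sp3: 4/19 differ, p = 0.211, d = 0.247.
Sp2–Sp3: 5/19 differ, p = 0.263, d = 0.324.
The smallest distance is between Sp1 and Sp3.

Sp1 and Sp3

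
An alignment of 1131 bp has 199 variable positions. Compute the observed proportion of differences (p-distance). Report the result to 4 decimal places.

0.1760

p = 199/1131 = 0.175950… ≈ 0.1760 (to 4 d.p.).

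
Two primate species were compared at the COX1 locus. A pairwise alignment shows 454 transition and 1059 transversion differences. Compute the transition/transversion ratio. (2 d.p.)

R = 454/1059 = 0.428706… ≈ 0.43 (to 2 d.p.).

0.43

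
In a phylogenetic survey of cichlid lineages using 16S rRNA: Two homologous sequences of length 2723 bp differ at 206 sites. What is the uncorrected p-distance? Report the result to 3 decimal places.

0.076

p = 206/2723 = 0.075651… ≈ 0.076 (to 3 d.p.).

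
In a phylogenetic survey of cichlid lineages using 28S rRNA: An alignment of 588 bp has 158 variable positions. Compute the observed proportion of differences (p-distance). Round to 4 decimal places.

p = 158/588 = 0.268707… ≈ 0.2687 (to 4 d.p.).

0.2687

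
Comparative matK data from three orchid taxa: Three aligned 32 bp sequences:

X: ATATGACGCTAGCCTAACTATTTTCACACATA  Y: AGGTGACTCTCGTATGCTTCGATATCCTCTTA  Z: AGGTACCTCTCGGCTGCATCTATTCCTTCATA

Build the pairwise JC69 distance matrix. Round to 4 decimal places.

X–Y: 17/32 sites differ → p = 0.53125, d = −0.75 ln(1 − 0.708333) = 0.924107 ≈ 0.9241.
X–Z: 15/32 sites differ → p = 0.46875, d = −0.75 ln(1 − 0.625) = 0.735622 ≈ 0.7356.
Y–Z: 10/32 sites differ → p = 0.3125, d = −0.75 ln(1 − 0.416667) = 0.404248 ≈ 0.4042.

d(X,Y) = 0.9241, d(X,Z) = 0.7356, d(Y,Z) = 0.4042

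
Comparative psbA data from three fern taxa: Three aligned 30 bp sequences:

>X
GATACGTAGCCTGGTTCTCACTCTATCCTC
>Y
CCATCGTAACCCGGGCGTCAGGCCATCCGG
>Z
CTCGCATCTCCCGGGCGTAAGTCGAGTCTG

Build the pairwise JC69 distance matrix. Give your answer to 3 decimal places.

X–Y: 14/30 sites differ → p ≈ 0.466667, d = −0.75 ln(1 − 0.622223) = 0.730088 ≈ 0.730.
X–Z: 17/30 sites differ → p ≈ 0.566667, d = −0.75 ln(1 − 0.755556) = 1.056577 ≈ 1.057.
Y–Z: 12/30 sites differ → p = 0.4, d = −0.75 ln(1 − 0.533333) = 0.571605 ≈ 0.572.

d(X,Y) = 0.730, d(X,Z) = 1.057, d(Y,Z) = 0.572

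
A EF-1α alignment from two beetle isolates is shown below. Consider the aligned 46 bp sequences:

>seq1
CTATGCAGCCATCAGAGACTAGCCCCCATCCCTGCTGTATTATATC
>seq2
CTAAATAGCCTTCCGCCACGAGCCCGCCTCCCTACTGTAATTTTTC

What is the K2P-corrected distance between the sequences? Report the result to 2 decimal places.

0.39

Of 46 sites, 3 differences are transitions and 11 are transversions, so P = 3/46 ≈ 0.065217 and Q = 11/46 ≈ 0.23913.
Under the Kimura two-parameter model, d = −½ ln(1 − 2P − Q) − ¼ ln(1 − 2Q).
1 − 2P − Q = 0.630436, giving −½ ln(0.630436) = 0.230672.
1 − 2Q = 0.52174, giving −¼ ln(0.52174) = 0.162646.
d = 0.230672 + 0.162646 = 0.393318.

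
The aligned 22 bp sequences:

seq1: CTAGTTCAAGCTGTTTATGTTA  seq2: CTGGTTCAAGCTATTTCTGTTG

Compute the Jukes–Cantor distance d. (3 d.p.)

0.208

The sequences differ at 4 of 22 sites (3, 13, 17, 22), so p = 4/22 ≈ 0.181818.
d = −(3/4) ln(1 − 4p/3) = −0.75 ln(1 − 0.242424) = −0.75 ln(0.757576)
  = −0.75 × (-0.277631) = 0.208223 substitutions/site.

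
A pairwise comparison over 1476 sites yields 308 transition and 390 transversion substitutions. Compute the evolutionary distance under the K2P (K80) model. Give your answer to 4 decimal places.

0.7601

P = 308/1476 ≈ 0.208672 and Q = 390/1476 ≈ 0.264228.
Under the Kimura two-parameter model, d = −½ ln(1 − 2P − Q) − ¼ ln(1 − 2Q).
1 − 2P − Q = 0.318428, giving −½ ln(0.318428) = 0.572179.
1 − 2Q = 0.471544, giving −¼ ln(0.471544) = 0.187936.
d = 0.572179 + 0.187936 = 0.760115.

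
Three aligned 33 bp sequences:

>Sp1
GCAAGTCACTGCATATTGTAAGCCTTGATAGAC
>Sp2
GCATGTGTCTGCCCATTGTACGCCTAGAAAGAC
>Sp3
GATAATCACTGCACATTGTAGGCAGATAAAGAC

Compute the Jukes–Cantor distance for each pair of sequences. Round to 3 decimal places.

Sp1–Sp2: 8/33 sites differ → p ≈ 0.242424, d = −0.75 ln(1 − 0.323232) = 0.292820 ≈ 0.293.
Sp1–Sp3: 10/33 sites differ → p ≈ 0.30303, d = −0.75 ln(1 − 0.40404) = 0.388186 ≈ 0.388.
Sp2–Sp3: 11/33 sites differ → p ≈ 0.333333, d = −0.75 ln(1 − 0.444444) = 0.440839 ≈ 0.441.

d(Sp1,Sp2) = 0.293, d(Sp1,Sp3) = 0.388, d(Sp2,Sp3) = 0.441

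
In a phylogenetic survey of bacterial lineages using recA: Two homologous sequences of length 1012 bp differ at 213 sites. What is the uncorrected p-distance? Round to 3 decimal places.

p = 213/1012 = 0.210474… ≈ 0.210 (to 3 d.p.).

0.210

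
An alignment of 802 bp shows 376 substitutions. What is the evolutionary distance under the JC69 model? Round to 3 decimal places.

0.736

p = 376/802 ≈ 0.468828.
d = −(3/4) ln(1 − 4p/3) = −0.75 ln(1 − 0.625104) = −0.75 ln(0.374896)
  = −0.75 × (-0.981107) = 0.735830 substitutions/site.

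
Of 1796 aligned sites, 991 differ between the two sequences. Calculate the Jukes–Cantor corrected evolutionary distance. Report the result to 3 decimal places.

0.998

p = 991/1796 ≈ 0.551782.
d = −(3/4) ln(1 − 4p/3) = −0.75 ln(1 − 0.735709) = −0.75 ln(0.264291)
  = −0.75 × (-1.330705) = 0.998029 substitutions/site.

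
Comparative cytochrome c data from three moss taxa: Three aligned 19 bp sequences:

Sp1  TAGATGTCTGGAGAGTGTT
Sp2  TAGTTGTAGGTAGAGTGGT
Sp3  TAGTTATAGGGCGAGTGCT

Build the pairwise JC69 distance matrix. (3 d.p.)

Sp1–Sp2: 5/19 sites differ → p ≈ 0.263158, d = −0.75 ln(1 − 0.350877) = 0.324100 ≈ 0.324.
Sp1–Sp3: 6/19 sites differ → p ≈ 0.315789, d = −0.75 ln(1 − 0.421052) = 0.409907 ≈ 0.410.
Sp2–Sp3: 4/19 sites differ → p ≈ 0.210526, d = −0.75 ln(1 − 0.280701) = 0.247109 ≈ 0.247.

d(Sp1,Sp2) = 0.324, d(Sp1,Sp3) = 0.410, d(Sp2,Sp3) = 0.247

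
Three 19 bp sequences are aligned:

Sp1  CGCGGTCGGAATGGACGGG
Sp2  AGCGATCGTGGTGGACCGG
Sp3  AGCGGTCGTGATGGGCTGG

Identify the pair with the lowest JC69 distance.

Sp2 and Sp3

Sp1–Sp2: 6/19 differ, p = 0.316, d = 0.410.
Sp1–Sp3: 5/19 differ, p = 0.263, d = 0.324.
Sp2–Sp3: 4/19 differ, p = 0.211, d = 0.247.
The smallest distance is between Sp2 and Sp3.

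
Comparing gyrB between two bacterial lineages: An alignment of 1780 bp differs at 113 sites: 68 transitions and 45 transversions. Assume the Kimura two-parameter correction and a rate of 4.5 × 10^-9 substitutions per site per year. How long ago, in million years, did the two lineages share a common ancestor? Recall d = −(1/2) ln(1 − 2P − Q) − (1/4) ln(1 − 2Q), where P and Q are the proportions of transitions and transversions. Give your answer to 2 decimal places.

P = 68/1780 ≈ 0.038202 and Q = 45/1780 ≈ 0.025281.
Under the Kimura two-parameter model, d = −½ ln(1 − 2P − Q) − ¼ ln(1 − 2Q).
1 − 2P − Q = 0.898315, giving −½ ln(0.898315) = 0.053617.
1 − 2Q = 0.949438, giving −¼ ln(0.949438) = 0.012971.
d = 0.053617 + 0.012971 = 0.066588.
Under a molecular clock d = 2μt, so t = d/(2μ) = 0.066588 / (2 × 4.5 × 10^-9) = 7.40 million years.

7.40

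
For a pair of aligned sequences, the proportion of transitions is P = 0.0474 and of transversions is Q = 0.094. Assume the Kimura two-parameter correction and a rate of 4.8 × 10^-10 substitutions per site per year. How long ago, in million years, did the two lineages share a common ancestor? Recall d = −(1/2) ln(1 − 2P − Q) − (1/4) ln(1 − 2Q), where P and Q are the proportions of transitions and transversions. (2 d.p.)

Under the Kimura two-parameter model, d = −½ ln(1 − 2P − Q) − ¼ ln(1 − 2Q).
1 − 2P − Q = 0.8112, giving −½ ln(0.8112) = 0.104620.
1 − 2Q = 0.812, giving −¼ ln(0.812) = 0.052064.
d = 0.104620 + 0.052064 = 0.156684.
Under a molecular clock d = 2μt, so t = d/(2μ) = 0.156684 / (2 × 4.8 × 10^-10) = 163.21 million years.

163.21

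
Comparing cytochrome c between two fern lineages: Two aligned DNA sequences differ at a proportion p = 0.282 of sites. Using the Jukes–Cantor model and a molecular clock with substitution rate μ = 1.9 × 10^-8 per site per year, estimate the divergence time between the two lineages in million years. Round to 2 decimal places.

d = −(3/4) ln(1 − 4p/3) = −0.75 ln(1 − 0.376) = −0.75 ln(0.624)
  = −0.75 × (-0.471605) = 0.353704 substitutions/site.
Under a molecular clock d = 2μt, so t = d/(2μ) = 0.353704 / (2 × 1.9 × 10^-8) = 9.31 million years.

9.31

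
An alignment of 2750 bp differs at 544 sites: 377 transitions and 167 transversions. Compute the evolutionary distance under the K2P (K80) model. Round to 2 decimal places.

P = 377/2750 ≈ 0.137091 and Q = 167/2750 ≈ 0.060727.
Under the Kimura two-parameter model, d = −½ ln(1 − 2P − Q) − ¼ ln(1 − 2Q).
1 − 2P − Q = 0.665091, giving −½ ln(0.665091) = 0.203916.
1 − 2Q = 0.878546, giving −¼ ln(0.878546) = 0.032372.
d = 0.203916 + 0.032372 = 0.236288.

0.24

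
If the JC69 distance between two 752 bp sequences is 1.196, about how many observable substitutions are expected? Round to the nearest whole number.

450

Invert JC69: p = (3/4)(1 − e^(−4d/3)) = 0.75 × (1 − e^(-1.594667)) = 0.75 × (1 − 0.202976) = 0.597768.
Expected differing sites = pL ≈ 0.597768 × 752 = 449.521536 ≈ 450.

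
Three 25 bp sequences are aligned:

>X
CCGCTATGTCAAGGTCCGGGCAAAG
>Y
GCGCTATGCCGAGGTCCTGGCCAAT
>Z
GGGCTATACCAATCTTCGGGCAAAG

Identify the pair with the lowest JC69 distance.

X and Y

X–Y: 6/25 differ, p = 0.240, d = 0.289.
X–Z: 7/25 differ, p = 0.280, d = 0.351.
Y–Z: 9/25 differ, p = 0.360, d = 0.490.
The smallest distance is between X and Y.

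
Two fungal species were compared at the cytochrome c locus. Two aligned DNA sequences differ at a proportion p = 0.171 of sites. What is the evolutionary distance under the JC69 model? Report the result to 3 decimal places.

0.194

d = −(3/4) ln(1 − 4p/3) = −0.75 ln(1 − 0.228) = −0.75 ln(0.772)
  = −0.75 × (-0.258771) = 0.194078 substitutions/site.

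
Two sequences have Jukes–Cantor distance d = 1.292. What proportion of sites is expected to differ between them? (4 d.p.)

0.6161

p = (3/4)(1 − e^(−4d/3)) = 0.75 × (1 − e^(-1.722667)) = 0.75 × (1 − 0.178589) = 0.616058.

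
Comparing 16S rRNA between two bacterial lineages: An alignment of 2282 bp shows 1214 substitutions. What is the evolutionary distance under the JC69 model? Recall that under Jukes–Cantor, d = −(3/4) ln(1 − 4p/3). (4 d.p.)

p = 1214/2282 ≈ 0.531989.
d = −(3/4) ln(1 − 4p/3) = −0.75 ln(1 − 0.709319) = −0.75 ln(0.290681)
  = −0.75 × (-1.235529) = 0.926647 substitutions/site.

0.9266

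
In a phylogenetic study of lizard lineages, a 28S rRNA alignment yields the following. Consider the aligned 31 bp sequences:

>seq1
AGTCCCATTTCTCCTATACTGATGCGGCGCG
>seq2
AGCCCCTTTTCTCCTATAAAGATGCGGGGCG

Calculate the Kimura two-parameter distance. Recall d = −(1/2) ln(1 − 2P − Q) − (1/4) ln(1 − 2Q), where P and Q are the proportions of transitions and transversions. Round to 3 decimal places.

0.182

Of 31 sites, 1 differences are transitions and 4 are transversions, so P = 1/31 ≈ 0.032258 and Q = 4/31 ≈ 0.129032.
Under the Kimura two-parameter model, d = −½ ln(1 − 2P − Q) − ¼ ln(1 − 2Q).
1 − 2P − Q = 0.806452, giving −½ ln(0.806452) = 0.107555.
1 − 2Q = 0.741936, giving −¼ ln(0.741936) = 0.074623.
d = 0.107555 + 0.074623 = 0.182178.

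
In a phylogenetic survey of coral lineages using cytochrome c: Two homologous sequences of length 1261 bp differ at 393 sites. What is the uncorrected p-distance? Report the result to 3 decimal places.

p = 393/1261 = 0.311657… ≈ 0.312 (to 3 d.p.).

0.312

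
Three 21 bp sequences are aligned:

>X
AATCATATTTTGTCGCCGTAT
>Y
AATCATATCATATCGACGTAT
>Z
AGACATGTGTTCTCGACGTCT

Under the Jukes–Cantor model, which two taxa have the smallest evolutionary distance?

X and Y

X–Y: 4/21 differ, p = 0.190, d = 0.220.
X–Z: 7/21 differ, p = 0.333, d = 0.441.
Y–Z: 7/21 differ, p = 0.333, d = 0.441.
The smallest distance is between X and Y.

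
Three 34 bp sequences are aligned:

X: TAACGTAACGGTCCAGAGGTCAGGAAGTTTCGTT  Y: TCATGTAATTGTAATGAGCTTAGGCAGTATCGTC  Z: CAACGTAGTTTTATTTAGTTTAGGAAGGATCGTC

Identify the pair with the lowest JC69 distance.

Y and Z

X–Y: 12/34 differ, p = 0.353, d = 0.477.
X–Z: 14/34 differ, p = 0.412, d = 0.597.
Y–Z: 10/34 differ, p = 0.294, d = 0.373.
The smallest distance is between Y and Z.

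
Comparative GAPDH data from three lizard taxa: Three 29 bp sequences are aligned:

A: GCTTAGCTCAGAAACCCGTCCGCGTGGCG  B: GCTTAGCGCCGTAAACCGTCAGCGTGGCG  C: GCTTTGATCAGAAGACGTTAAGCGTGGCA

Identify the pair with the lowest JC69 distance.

A and B

A–B: 5/29 differ, p = 0.172, d = 0.196.
A–C: 9/29 differ, p = 0.310, d = 0.401.
B–C: 10/29 differ, p = 0.345, d = 0.462.
The smallest distance is between A and B.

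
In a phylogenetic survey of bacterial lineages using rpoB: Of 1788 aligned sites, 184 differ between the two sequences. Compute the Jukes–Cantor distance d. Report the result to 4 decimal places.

p = 184/1788 ≈ 0.102908.
d = −(3/4) ln(1 − 4p/3) = −0.75 ln(1 − 0.137211) = −0.75 ln(0.862789)
  = −0.75 × (-0.147585) = 0.110689 substitutions/site.

0.1107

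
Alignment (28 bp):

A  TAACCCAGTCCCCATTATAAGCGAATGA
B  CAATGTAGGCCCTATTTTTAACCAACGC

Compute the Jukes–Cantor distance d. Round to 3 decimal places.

0.635

The sequences differ at 12 of 28 sites, so p = 12/28 ≈ 0.428571.
d = −(3/4) ln(1 − 4p/3) = −0.75 ln(1 − 0.571428) = −0.75 ln(0.428572)
  = −0.75 × (-0.847297) = 0.635473 substitutions/site.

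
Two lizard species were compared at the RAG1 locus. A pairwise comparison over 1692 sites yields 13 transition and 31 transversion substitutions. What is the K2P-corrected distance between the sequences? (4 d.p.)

P = 13/1692 ≈ 0.007683 and Q = 31/1692 ≈ 0.018322.
Under the Kimura two-parameter model, d = −½ ln(1 − 2P − Q) − ¼ ln(1 − 2Q).
1 − 2P − Q = 0.966312, giving −½ ln(0.966312) = 0.017134.
1 − 2Q = 0.963356, giving −¼ ln(0.963356) = 0.009333.
d = 0.017134 + 0.009333 = 0.026467.

0.0265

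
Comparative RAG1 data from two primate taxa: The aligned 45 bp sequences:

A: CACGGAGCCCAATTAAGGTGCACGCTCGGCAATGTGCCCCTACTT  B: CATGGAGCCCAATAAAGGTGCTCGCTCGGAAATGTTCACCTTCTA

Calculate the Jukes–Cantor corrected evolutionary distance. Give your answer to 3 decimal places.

0.203

The sequences differ at 8 of 45 sites (3, 14, 22, 30, 36, 38, 42, 45), so p = 8/45 ≈ 0.177778.
d = −(3/4) ln(1 − 4p/3) = −0.75 ln(1 − 0.237037) = −0.75 ln(0.762963)
  = −0.75 × (-0.270546) = 0.202910 substitutions/site.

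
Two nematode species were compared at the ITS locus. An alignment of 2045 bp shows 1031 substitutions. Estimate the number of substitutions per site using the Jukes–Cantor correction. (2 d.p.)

0.84

p = 1031/2045 ≈ 0.504156.
d = −(3/4) ln(1 − 4p/3) = −0.75 ln(1 − 0.672208) = −0.75 ln(0.327792)
  = −0.75 × (-1.115376) = 0.836532 substitutions/site.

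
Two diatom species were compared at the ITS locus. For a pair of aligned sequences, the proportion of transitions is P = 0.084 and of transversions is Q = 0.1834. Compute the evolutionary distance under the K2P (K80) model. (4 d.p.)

0.3307

Under the Kimura two-parameter model, d = −½ ln(1 − 2P − Q) − ¼ ln(1 − 2Q).
1 − 2P − Q = 0.6486, giving −½ ln(0.6486) = 0.216470.
1 − 2Q = 0.6332, giving −¼ ln(0.6332) = 0.114242.
d = 0.216470 + 0.114242 = 0.330712.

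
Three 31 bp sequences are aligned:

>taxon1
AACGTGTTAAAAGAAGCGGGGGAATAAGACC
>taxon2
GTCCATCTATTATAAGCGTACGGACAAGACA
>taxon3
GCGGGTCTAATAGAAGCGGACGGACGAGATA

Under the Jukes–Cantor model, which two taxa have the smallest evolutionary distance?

taxon2 and taxon3

taxon1–taxon2: 15/31 differ, p = 0.484, d = 0.777.
taxon1–taxon3: 14/31 differ, p = 0.452, d = 0.691.
taxon2–taxon3: 9/31 differ, p = 0.290, d = 0.367.
The smallest distance is between taxon2 and taxon3.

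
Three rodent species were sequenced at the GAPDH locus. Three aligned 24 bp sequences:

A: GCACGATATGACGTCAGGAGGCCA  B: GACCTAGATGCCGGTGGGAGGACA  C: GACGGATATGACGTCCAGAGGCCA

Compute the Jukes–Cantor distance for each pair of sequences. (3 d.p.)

d(A,B) = 0.520, d(A,C) = 0.244, d(B,C) = 0.520

A–B: 9/24 sites differ → p = 0.375, d = −0.75 ln(1 − 0.5) = 0.519860 ≈ 0.520.
A–C: 5/24 sites differ → p ≈ 0.208333, d = −0.75 ln(1 − 0.277777) = 0.244066 ≈ 0.244.
B–C: 9/24 sites differ → p = 0.375, d = −0.75 ln(1 − 0.5) = 0.519860 ≈ 0.520.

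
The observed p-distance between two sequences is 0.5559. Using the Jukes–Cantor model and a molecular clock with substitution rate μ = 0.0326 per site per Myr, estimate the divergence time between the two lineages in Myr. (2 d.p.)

15.55

d = −(3/4) ln(1 − 4p/3) = −0.75 ln(1 − 0.7412) = −0.75 ln(0.2588)
  = −0.75 × (-1.351700) = 1.013775 substitutions/site.
Under a molecular clock d = 2μt, so t = d/(2μ) = 1.013775 / (2 × 0.0326) = 15.55 Myr.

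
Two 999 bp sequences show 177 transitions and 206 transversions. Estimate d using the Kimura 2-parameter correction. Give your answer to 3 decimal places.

0.544

P = 177/999 ≈ 0.177177 and Q = 206/999 ≈ 0.206206.
Under the Kimura two-parameter model, d = −½ ln(1 − 2P − Q) − ¼ ln(1 − 2Q).
1 − 2P − Q = 0.43944, giving −½ ln(0.43944) = 0.411127.
1 − 2Q = 0.587588, giving −¼ ln(0.587588) = 0.132932.
d = 0.411127 + 0.132932 = 0.544059.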